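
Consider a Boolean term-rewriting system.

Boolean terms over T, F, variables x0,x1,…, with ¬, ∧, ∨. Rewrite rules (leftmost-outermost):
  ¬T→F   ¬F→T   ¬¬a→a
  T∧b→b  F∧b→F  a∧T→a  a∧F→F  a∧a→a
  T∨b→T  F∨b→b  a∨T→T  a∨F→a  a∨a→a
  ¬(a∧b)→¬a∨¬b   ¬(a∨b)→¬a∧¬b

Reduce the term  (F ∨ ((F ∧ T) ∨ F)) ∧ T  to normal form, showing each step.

Answer: normal form = F  (in 4 steps)

Derivation:
  start: (F ∨ ((F ∧ T) ∨ F)) ∧ T
  [1] F ∨ ((F ∧ T) ∨ F)
  [2] (F ∧ T) ∨ F
  [3] F ∧ T
  [4] F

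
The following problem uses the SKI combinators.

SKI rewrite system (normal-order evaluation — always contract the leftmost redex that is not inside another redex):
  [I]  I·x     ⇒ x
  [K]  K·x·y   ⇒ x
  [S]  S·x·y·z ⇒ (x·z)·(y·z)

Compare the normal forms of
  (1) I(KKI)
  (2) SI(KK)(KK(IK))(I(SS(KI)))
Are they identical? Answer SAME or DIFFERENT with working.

Term A:
  start: I(KKI)
  step 1: KKI
  step 2: K

Term B:
  start: SI(KK)(KK(IK))(I(SS(KI)))
  step 1: I(KK(IK))(KK(KK(IK)))(I(SS(KI)))
  step 2: KK(IK)(KK(KK(IK)))(I(SS(KI)))
  step 3: K(KK(KK(IK)))(I(SS(KI)))
  step 4: KK(KK(IK))
  step 5: K

Answer: SAME — A ⇓ K, B ⇓ K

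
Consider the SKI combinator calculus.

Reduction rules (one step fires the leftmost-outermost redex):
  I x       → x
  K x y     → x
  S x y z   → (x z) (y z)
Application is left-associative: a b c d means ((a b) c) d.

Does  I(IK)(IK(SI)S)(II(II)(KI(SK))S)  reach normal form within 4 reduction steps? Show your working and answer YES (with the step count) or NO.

  start: I(IK)(IK(SI)S)(II(II)(KI(SK))S)
  [1] IK(IK(SI)S)(II(II)(KI(SK))S)
  [2] K(IK(SI)S)(II(II)(KI(SK))S)
  [3] IK(SI)S
  [4] K(SI)S

Answer: NO — after 4 steps the term is K(SI)S, not yet normal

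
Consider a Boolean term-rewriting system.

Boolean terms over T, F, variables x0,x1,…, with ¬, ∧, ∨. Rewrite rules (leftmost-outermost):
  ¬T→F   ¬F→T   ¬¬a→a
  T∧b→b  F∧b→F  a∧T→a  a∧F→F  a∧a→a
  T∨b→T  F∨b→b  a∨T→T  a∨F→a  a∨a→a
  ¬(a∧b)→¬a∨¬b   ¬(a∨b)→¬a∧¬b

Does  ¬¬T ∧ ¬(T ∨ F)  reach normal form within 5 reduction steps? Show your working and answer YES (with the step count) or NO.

  start: ¬¬T ∧ ¬(T ∨ F)
  [1] T ∧ ¬(T ∨ F)
  [2] ¬(T ∨ F)
  [3] ¬T ∧ ¬F
  [4] F ∧ ¬F
  [5] F

Answer: YES — reaches normal form F in 5 ≤ 5 steps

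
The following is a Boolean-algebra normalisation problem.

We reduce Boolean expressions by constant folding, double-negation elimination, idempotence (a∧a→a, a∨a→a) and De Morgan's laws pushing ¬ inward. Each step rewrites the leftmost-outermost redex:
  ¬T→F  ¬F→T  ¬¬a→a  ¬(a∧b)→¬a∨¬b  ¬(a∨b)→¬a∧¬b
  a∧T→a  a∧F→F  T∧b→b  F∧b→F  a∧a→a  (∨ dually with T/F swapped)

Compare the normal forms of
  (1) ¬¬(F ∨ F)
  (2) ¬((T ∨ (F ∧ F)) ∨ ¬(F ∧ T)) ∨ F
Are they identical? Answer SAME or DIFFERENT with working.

Term A:
  start: ¬¬(F ∨ F)
  [1] F ∨ F
  [2] F

Term B:
  start: ¬((T ∨ (F ∧ F)) ∨ ¬(F ∧ T)) ∨ F
  [1] ¬((T ∨ (F ∧ F)) ∨ ¬(F ∧ T))
  [2] ¬(T ∨ (F ∧ F)) ∧ ¬¬(F ∧ T)
  [3] (¬T ∧ ¬(F ∧ F)) ∧ ¬¬(F ∧ T)
  [4] (F ∧ ¬(F ∧ F)) ∧ ¬¬(F ∧ T)
  [5] F ∧ ¬¬(F ∧ T)
  [6] F

Answer: SAME — A ⇓ F, B ⇓ F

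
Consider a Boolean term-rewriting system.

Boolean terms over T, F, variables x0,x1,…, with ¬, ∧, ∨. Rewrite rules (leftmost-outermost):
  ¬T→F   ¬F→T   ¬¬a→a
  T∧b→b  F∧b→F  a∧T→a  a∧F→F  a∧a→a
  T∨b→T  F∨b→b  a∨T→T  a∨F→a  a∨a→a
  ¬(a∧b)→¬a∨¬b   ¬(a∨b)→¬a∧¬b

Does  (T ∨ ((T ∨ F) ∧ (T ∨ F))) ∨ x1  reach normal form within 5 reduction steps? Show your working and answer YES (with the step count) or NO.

  start: (T ∨ ((T ∨ F) ∧ (T ∨ F))) ∨ x1
  [1] T ∨ x1
  [2] T

Answer: YES — reaches normal form T in 2 ≤ 5 steps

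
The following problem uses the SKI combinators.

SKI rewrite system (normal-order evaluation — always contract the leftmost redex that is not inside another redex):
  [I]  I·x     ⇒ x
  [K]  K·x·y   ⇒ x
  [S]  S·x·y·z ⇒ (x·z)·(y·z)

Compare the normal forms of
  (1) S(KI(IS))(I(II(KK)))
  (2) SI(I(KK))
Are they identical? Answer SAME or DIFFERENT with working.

Term A:
  start: S(KI(IS))(I(II(KK)))
  [1] SI(I(II(KK)))
  [2] SI(II(KK))
  [3] SI(I(KK))
  [4] SI(KK)

Term B:
  start: SI(I(KK))
  [1] SI(KK)

Answer: SAME — A ⇓ SI(KK), B ⇓ SI(KK)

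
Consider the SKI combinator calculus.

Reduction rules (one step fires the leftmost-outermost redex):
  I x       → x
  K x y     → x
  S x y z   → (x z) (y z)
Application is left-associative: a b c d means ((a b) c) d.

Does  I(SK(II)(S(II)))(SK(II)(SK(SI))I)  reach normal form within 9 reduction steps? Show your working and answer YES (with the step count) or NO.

Answer: YES — reaches normal form SII in 8 ≤ 9 steps

Derivation:
  start: I(SK(II)(S(II)))(SK(II)(SK(SI))I)
  step 1: SK(II)(S(II))(SK(II)(SK(SI))I)
  step 2: K(S(II))(II(S(II)))(SK(II)(SK(SI))I)
  step 3: S(II)(SK(II)(SK(SI))I)
  step 4: SI(SK(II)(SK(SI))I)
  step 5: SI(K(SK(SI))(II(SK(SI)))I)
  step 6: SI(SK(SI)I)
  step 7: SI(KI(SII))
  step 8: SII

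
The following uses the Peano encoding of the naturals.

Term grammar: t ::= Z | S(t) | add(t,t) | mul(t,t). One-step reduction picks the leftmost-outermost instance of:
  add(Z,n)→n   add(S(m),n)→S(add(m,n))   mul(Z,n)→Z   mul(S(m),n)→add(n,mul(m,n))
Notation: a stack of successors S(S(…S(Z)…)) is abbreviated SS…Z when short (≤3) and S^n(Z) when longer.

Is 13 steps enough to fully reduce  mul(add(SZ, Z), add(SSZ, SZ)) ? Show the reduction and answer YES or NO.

  start: mul(add(SZ, Z), add(SSZ, SZ))
  →1  mul(S(add(Z, Z)), add(SSZ, SZ))
  →2  add(add(SSZ, SZ), mul(add(Z, Z), add(SSZ, SZ)))
  →3  add(S(add(SZ, SZ)), mul(add(Z, Z), add(SSZ, SZ)))
  →4  S(add(add(SZ, SZ), mul(add(Z, Z), add(SSZ, SZ))))
  →5  S(add(S(add(Z, SZ)), mul(add(Z, Z), add(SSZ, SZ))))
  →6  S(S(add(add(Z, SZ), mul(add(Z, Z), add(SSZ, SZ)))))
  →7  S(S(add(SZ, mul(add(Z, Z), add(SSZ, SZ)))))
  →8  S(S(S(add(Z, mul(add(Z, Z), add(SSZ, SZ))))))
  →9  S(S(S(mul(add(Z, Z), add(SSZ, SZ)))))
  →10  S(S(S(mul(Z, add(SSZ, SZ)))))
  →11  SSSZ

Answer: YES — reaches normal form SSSZ in 11 ≤ 13 steps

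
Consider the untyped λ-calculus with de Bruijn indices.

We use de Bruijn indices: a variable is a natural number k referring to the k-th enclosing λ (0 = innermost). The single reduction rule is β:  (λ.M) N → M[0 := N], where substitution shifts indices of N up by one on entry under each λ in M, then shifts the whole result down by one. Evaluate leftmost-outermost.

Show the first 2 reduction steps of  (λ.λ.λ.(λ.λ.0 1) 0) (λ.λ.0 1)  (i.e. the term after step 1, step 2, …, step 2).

  start: (λ.λ.λ.(λ.λ.0 1) 0) (λ.λ.0 1)
  →1  λ.λ.(λ.λ.0 1) 0
  →2  λ.λ.λ.0 1

Answer: after 2 steps: λ.λ.λ.0 1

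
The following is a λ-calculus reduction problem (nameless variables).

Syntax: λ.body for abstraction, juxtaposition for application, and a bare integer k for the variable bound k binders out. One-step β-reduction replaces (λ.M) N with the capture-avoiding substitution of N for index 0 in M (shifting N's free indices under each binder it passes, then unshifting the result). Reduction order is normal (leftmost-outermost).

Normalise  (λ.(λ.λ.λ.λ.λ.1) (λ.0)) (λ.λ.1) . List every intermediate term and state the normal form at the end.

  start: (λ.(λ.λ.λ.λ.λ.1) (λ.0)) (λ.λ.1)
  step 1: (λ.λ.λ.λ.λ.1) (λ.0)
  step 2: λ.λ.λ.λ.1

Answer: normal form = λ.λ.λ.λ.1  (in 2 steps)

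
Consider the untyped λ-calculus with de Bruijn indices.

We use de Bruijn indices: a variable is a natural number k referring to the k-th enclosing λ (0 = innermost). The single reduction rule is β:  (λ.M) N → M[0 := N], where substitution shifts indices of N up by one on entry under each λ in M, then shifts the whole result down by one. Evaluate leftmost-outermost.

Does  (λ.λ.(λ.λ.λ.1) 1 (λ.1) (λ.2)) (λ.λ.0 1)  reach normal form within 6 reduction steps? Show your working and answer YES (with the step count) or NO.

Answer: YES — reaches normal form λ.λ.1 in 4 ≤ 6 steps

Reduction:
  start: (λ.λ.(λ.λ.λ.1) 1 (λ.1) (λ.2)) (λ.λ.0 1)
  step 1: λ.(λ.λ.λ.1) (λ.λ.0 1) (λ.1) (λ.λ.λ.0 1)
  step 2: λ.(λ.λ.1) (λ.1) (λ.λ.λ.0 1)
  step 3: λ.(λ.λ.2) (λ.λ.λ.0 1)
  step 4: λ.λ.1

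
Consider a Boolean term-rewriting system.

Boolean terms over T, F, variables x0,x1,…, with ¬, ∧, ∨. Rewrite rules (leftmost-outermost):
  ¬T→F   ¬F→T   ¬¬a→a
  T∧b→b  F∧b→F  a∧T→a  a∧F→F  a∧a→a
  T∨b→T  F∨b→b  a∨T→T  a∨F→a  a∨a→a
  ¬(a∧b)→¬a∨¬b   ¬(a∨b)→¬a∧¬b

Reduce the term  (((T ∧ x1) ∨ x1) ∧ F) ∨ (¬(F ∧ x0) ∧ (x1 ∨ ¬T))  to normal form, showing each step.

  start: (((T ∧ x1) ∨ x1) ∧ F) ∨ (¬(F ∧ x0) ∧ (x1 ∨ ¬T))
  [1] F ∨ (¬(F ∧ x0) ∧ (x1 ∨ ¬T))
  [2] ¬(F ∧ x0) ∧ (x1 ∨ ¬T)
  [3] (¬F ∨ ¬x0) ∧ (x1 ∨ ¬T)
  [4] (T ∨ ¬x0) ∧ (x1 ∨ ¬T)
  [5] T ∧ (x1 ∨ ¬T)
  [6] x1 ∨ ¬T
  [7] x1 ∨ F
  [8] x1

Answer: normal form = x1  (in 8 steps)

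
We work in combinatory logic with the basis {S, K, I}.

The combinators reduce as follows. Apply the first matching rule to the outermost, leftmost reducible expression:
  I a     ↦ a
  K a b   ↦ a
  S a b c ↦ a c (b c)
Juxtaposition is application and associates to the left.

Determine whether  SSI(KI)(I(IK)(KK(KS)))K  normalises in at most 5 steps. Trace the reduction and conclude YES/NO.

  start: SSI(KI)(I(IK)(KK(KS)))K
  [1] S(KI)(I(KI))(I(IK)(KK(KS)))K
  [2] KI(I(IK)(KK(KS)))(I(KI)(I(IK)(KK(KS))))K
  [3] I(I(KI)(I(IK)(KK(KS))))K
  [4] I(KI)(I(IK)(KK(KS)))K
  [5] KI(I(IK)(KK(KS)))K

Answer: NO — after 5 steps the term is KI(I(IK)(KK(KS)))K, not yet normal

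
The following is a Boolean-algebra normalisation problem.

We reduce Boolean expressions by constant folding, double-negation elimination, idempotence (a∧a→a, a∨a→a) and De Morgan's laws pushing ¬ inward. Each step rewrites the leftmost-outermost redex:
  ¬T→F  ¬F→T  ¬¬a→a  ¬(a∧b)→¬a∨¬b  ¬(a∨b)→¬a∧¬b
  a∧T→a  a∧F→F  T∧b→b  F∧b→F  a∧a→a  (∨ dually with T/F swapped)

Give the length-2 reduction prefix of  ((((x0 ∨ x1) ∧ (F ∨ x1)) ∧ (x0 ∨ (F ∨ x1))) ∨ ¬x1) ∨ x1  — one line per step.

Answer: after 2 steps: ((((x0 ∨ x1) ∧ x1) ∧ (x0 ∨ x1)) ∨ ¬x1) ∨ x1

Derivation:
  start: ((((x0 ∨ x1) ∧ (F ∨ x1)) ∧ (x0 ∨ (F ∨ x1))) ∨ ¬x1) ∨ x1
  [1] ((((x0 ∨ x1) ∧ x1) ∧ (x0 ∨ (F ∨ x1))) ∨ ¬x1) ∨ x1
  [2] ((((x0 ∨ x1) ∧ x1) ∧ (x0 ∨ x1)) ∨ ¬x1) ∨ x1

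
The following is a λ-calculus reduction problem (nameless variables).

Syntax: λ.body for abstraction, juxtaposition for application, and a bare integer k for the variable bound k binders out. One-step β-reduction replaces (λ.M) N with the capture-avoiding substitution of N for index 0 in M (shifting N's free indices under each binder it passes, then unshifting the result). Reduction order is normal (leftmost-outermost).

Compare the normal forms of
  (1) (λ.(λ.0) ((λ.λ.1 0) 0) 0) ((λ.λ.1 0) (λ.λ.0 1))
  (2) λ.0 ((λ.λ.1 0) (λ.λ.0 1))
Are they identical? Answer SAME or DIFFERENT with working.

Term A:
  start: (λ.(λ.0) ((λ.λ.1 0) 0) 0) ((λ.λ.1 0) (λ.λ.0 1))
  →1  (λ.0) ((λ.λ.1 0) ((λ.λ.1 0) (λ.λ.0 1))) ((λ.λ.1 0) (λ.λ.0 1))
  →2  (λ.λ.1 0) ((λ.λ.1 0) (λ.λ.0 1)) ((λ.λ.1 0) (λ.λ.0 1))
  →3  (λ.(λ.λ.1 0) (λ.λ.0 1) 0) ((λ.λ.1 0) (λ.λ.0 1))
  →4  (λ.λ.1 0) (λ.λ.0 1) ((λ.λ.1 0) (λ.λ.0 1))
  →5  (λ.(λ.λ.0 1) 0) ((λ.λ.1 0) (λ.λ.0 1))
  →6  (λ.λ.0 1) ((λ.λ.1 0) (λ.λ.0 1))
  →7  λ.0 ((λ.λ.1 0) (λ.λ.0 1))
  →8  λ.0 (λ.(λ.λ.0 1) 0)
  →9  λ.0 (λ.λ.0 1)

Term B:
  start: λ.0 ((λ.λ.1 0) (λ.λ.0 1))
  →1  λ.0 (λ.(λ.λ.0 1) 0)
  →2  λ.0 (λ.λ.0 1)

Answer: SAME — A ⇓ λ.0 (λ.λ.0 1), B ⇓ λ.0 (λ.λ.0 1)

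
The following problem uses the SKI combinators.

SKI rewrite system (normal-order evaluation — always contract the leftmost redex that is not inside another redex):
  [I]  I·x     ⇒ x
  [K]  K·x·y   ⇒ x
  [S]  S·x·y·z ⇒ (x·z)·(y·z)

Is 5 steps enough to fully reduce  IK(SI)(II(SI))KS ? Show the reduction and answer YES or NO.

Answer: YES — reaches normal form S(KS) in 4 ≤ 5 steps

Derivation:
  start: IK(SI)(II(SI))KS
  [1] K(SI)(II(SI))KS
  [2] SIKS
  [3] IS(KS)
  [4] S(KS)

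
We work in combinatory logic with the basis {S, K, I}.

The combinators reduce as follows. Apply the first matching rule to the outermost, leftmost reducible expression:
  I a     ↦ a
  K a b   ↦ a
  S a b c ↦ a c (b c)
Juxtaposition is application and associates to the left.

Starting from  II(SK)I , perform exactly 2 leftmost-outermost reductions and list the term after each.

Answer: after 2 steps: SKI

Derivation:
  start: II(SK)I
  →1  I(SK)I
  →2  SKI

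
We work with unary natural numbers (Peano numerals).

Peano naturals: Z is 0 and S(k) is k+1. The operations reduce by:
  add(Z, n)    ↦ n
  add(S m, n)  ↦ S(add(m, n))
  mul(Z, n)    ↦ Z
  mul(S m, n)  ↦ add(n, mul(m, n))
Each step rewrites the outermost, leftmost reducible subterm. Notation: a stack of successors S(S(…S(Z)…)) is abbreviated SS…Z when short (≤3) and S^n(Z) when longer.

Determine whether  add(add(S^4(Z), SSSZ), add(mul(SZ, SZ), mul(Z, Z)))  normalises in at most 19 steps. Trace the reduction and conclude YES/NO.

  start: add(add(S^4(Z), SSSZ), add(mul(SZ, SZ), mul(Z, Z)))
  [1] add(S(add(SSSZ, SSSZ)), add(mul(SZ, SZ), mul(Z, Z)))
  [2] S(add(add(SSSZ, SSSZ), add(mul(SZ, SZ), mul(Z, Z))))
  [3] S(add(S(add(SSZ, SSSZ)), add(mul(SZ, SZ), mul(Z, Z))))
  [4] S(S(add(add(SSZ, SSSZ), add(mul(SZ, SZ), mul(Z, Z)))))
  [5] S(S(add(S(add(SZ, SSSZ)), add(mul(SZ, SZ), mul(Z, Z)))))
  [6] S(S(S(add(add(SZ, SSSZ), add(mul(SZ, SZ), mul(Z, Z))))))
  [7] S(S(S(add(S(add(Z, SSSZ)), add(mul(SZ, SZ), mul(Z, Z))))))
  [8] S(S(S(S(add(add(Z, SSSZ), add(mul(SZ, SZ), mul(Z, Z)))))))
  [9] S(S(S(S(add(SSSZ, add(mul(SZ, SZ), mul(Z, Z)))))))
  [10] S(S(S(S(S(add(SSZ, add(mul(SZ, SZ), mul(Z, Z))))))))
  [11] S(S(S(S(S(S(add(SZ, add(mul(SZ, SZ), mul(Z, Z)))))))))
  [12] S(S(S(S(S(S(S(add(Z, add(mul(SZ, SZ), mul(Z, Z))))))))))
  [13] S(S(S(S(S(S(S(add(mul(SZ, SZ), mul(Z, Z)))))))))
  [14] S(S(S(S(S(S(S(add(add(SZ, mul(Z, SZ)), mul(Z, Z)))))))))
  [15] S(S(S(S(S(S(S(add(S(add(Z, mul(Z, SZ))), mul(Z, Z)))))))))
  [16] S(S(S(S(S(S(S(S(add(add(Z, mul(Z, SZ)), mul(Z, Z))))))))))
  [17] S(S(S(S(S(S(S(S(add(mul(Z, SZ), mul(Z, Z))))))))))
  [18] S(S(S(S(S(S(S(S(add(Z, mul(Z, Z))))))))))
  [19] S(S(S(S(S(S(S(S(mul(Z, Z)))))))))

Answer: NO — after 19 steps the term is S(S(S(S(S(S(S(S(mul(Z, Z))))))))), not yet normal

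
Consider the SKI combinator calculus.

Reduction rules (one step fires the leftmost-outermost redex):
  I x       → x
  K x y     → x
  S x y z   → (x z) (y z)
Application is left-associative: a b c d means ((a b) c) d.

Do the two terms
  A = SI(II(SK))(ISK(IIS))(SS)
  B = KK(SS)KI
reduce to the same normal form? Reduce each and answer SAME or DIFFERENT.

Term A:
  start: SI(II(SK))(ISK(IIS))(SS)
  [1] I(ISK(IIS))(II(SK)(ISK(IIS)))(SS)
  [2] ISK(IIS)(II(SK)(ISK(IIS)))(SS)
  [3] SK(IIS)(II(SK)(ISK(IIS)))(SS)
  [4] K(II(SK)(ISK(IIS)))(IIS(II(SK)(ISK(IIS))))(SS)
  [5] II(SK)(ISK(IIS))(SS)
  [6] I(SK)(ISK(IIS))(SS)
  [7] SK(ISK(IIS))(SS)
  [8] K(SS)(ISK(IIS)(SS))
  [9] SS

Term B:
  start: KK(SS)KI
  [1] KKI
  [2] K

Answer: DIFFERENT — A ⇓ SS, B ⇓ K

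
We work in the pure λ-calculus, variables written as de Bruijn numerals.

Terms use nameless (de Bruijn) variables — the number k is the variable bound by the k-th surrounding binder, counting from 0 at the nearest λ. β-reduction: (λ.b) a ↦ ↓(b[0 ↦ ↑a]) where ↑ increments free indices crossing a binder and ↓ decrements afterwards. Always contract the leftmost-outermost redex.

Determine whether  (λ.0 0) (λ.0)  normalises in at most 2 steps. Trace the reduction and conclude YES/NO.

Answer: YES — reaches normal form λ.0 in 2 ≤ 2 steps

Working:
  start: (λ.0 0) (λ.0)
  [1] (λ.0) (λ.0)
  [2] λ.0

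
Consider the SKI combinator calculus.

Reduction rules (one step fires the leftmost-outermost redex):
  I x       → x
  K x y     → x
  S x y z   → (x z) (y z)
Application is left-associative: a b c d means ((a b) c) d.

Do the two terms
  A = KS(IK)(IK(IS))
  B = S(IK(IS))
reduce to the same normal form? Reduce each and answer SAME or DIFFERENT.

Term A:
  start: KS(IK)(IK(IS))
  →1  S(IK(IS))
  →2  S(K(IS))
  →3  S(KS)

Term B:
  start: S(IK(IS))
  →1  S(K(IS))
  →2  S(KS)

Answer: SAME — A ⇓ S(KS), B ⇓ S(KS)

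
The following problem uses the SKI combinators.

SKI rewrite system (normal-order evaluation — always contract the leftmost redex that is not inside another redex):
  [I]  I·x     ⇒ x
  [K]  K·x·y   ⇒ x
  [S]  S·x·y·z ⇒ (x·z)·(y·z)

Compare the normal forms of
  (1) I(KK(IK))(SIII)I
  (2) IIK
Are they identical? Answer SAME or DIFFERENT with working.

Term A:
  start: I(KK(IK))(SIII)I
  step 1: KK(IK)(SIII)I
  step 2: K(SIII)I
  step 3: SIII
  step 4: II(II)
  step 5: I(II)
  step 6: II
  step 7: I

Term B:
  start: IIK
  step 1: IK
  step 2: K

Answer: DIFFERENT — A ⇓ I, B ⇓ K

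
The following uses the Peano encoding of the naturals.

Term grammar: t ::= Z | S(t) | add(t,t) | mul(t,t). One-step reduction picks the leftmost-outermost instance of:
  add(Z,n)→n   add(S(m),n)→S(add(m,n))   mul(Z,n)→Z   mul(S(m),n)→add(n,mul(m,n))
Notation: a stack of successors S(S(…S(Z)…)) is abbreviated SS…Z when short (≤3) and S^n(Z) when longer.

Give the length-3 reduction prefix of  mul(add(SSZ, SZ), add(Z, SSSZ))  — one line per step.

Answer: after 3 steps: add(SSSZ, mul(add(SZ, SZ), add(Z, SSSZ)))

Reduction:
  start: mul(add(SSZ, SZ), add(Z, SSSZ))
  [1] mul(S(add(SZ, SZ)), add(Z, SSSZ))
  [2] add(add(Z, SSSZ), mul(add(SZ, SZ), add(Z, SSSZ)))
  [3] add(SSSZ, mul(add(SZ, SZ), add(Z, SSSZ)))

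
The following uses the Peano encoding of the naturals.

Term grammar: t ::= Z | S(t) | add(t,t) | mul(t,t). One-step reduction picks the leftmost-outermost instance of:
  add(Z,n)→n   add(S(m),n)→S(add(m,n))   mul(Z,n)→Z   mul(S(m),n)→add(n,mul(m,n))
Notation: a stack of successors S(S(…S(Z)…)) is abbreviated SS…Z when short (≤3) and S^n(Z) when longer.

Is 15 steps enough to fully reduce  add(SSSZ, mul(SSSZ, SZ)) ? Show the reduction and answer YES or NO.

Answer: YES — reaches normal form S^6(Z) in 14 ≤ 15 steps

Working:
  start: add(SSSZ, mul(SSSZ, SZ))
  →1  S(add(SSZ, mul(SSSZ, SZ)))
  →2  S(S(add(SZ, mul(SSSZ, SZ))))
  →3  S(S(S(add(Z, mul(SSSZ, SZ)))))
  →4  S(S(S(mul(SSSZ, SZ))))
  →5  S(S(S(add(SZ, mul(SSZ, SZ)))))
  →6  S(S(S(S(add(Z, mul(SSZ, SZ))))))
  →7  S(S(S(S(mul(SSZ, SZ)))))
  →8  S(S(S(S(add(SZ, mul(SZ, SZ))))))
  →9  S(S(S(S(S(add(Z, mul(SZ, SZ)))))))
  →10  S(S(S(S(S(mul(SZ, SZ))))))
  →11  S(S(S(S(S(add(SZ, mul(Z, SZ)))))))
  →12  S(S(S(S(S(S(add(Z, mul(Z, SZ))))))))
  →13  S(S(S(S(S(S(mul(Z, SZ)))))))
  →14  S^6(Z)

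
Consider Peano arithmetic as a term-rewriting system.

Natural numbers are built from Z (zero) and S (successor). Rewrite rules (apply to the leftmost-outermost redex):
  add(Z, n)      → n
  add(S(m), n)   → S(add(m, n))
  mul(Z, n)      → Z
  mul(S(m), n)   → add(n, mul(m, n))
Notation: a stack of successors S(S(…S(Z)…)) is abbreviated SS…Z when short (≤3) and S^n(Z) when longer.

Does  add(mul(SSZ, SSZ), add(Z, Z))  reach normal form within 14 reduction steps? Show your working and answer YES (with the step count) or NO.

Answer: NO — after 14 steps the term is S(S(S(S(add(Z, Z))))), not yet normal

Reduction:
  start: add(mul(SSZ, SSZ), add(Z, Z))
  →1  add(add(SSZ, mul(SZ, SSZ)), add(Z, Z))
  →2  add(S(add(SZ, mul(SZ, SSZ))), add(Z, Z))
  →3  S(add(add(SZ, mul(SZ, SSZ)), add(Z, Z)))
  →4  S(add(S(add(Z, mul(SZ, SSZ))), add(Z, Z)))
  →5  S(S(add(add(Z, mul(SZ, SSZ)), add(Z, Z))))
  →6  S(S(add(mul(SZ, SSZ), add(Z, Z))))
  →7  S(S(add(add(SSZ, mul(Z, SSZ)), add(Z, Z))))
  →8  S(S(add(S(add(SZ, mul(Z, SSZ))), add(Z, Z))))
  →9  S(S(S(add(add(SZ, mul(Z, SSZ)), add(Z, Z)))))
  →10  S(S(S(add(S(add(Z, mul(Z, SSZ))), add(Z, Z)))))
  →11  S(S(S(S(add(add(Z, mul(Z, SSZ)), add(Z, Z))))))
  →12  S(S(S(S(add(mul(Z, SSZ), add(Z, Z))))))
  →13  S(S(S(S(add(Z, add(Z, Z))))))
  →14  S(S(S(S(add(Z, Z)))))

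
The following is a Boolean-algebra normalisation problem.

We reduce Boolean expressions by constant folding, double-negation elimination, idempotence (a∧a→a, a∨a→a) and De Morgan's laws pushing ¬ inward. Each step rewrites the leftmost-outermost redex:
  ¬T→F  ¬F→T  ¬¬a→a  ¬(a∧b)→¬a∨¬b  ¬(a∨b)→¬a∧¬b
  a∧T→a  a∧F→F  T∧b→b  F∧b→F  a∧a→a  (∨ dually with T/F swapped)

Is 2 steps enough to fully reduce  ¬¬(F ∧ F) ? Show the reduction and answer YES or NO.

Answer: YES — reaches normal form F in 2 ≤ 2 steps

Derivation:
  start: ¬¬(F ∧ F)
  [1] F ∧ F
  [2] F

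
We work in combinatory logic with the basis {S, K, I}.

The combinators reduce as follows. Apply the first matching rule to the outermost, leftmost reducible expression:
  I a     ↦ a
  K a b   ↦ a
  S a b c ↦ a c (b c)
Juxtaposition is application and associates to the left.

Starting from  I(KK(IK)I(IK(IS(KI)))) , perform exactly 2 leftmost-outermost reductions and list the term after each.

  start: I(KK(IK)I(IK(IS(KI))))
  →1  KK(IK)I(IK(IS(KI)))
  →2  KI(IK(IS(KI)))

Answer: after 2 steps: KI(IK(IS(KI)))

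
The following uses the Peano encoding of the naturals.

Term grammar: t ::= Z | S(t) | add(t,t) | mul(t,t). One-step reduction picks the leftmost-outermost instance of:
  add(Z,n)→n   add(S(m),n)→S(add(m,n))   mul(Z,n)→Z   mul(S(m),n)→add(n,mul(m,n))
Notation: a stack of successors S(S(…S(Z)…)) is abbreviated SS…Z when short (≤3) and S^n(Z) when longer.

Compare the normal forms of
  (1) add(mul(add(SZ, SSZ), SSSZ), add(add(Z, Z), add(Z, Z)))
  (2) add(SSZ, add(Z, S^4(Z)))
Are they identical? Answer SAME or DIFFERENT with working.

Term A:
  start: add(mul(add(SZ, SSZ), SSSZ), add(add(Z, Z), add(Z, Z)))
  step 1: add(mul(S(add(Z, SSZ)), SSSZ), add(add(Z, Z), add(Z, Z)))
  step 2: add(add(SSSZ, mul(add(Z, SSZ), SSSZ)), add(add(Z, Z), add(Z, Z)))
  step 3: add(S(add(SSZ, mul(add(Z, SSZ), SSSZ))), add(add(Z, Z), add(Z, Z)))
  step 4: S(add(add(SSZ, mul(add(Z, SSZ), SSSZ)), add(add(Z, Z), add(Z, Z))))
  step 5: S(add(S(add(SZ, mul(add(Z, SSZ), SSSZ))), add(add(Z, Z), add(Z, Z))))
  step 6: S(S(add(add(SZ, mul(add(Z, SSZ), SSSZ)), add(add(Z, Z), add(Z, Z)))))
  step 7: S(S(add(S(add(Z, mul(add(Z, SSZ), SSSZ))), add(add(Z, Z), add(Z, Z)))))
  step 8: S(S(S(add(add(Z, mul(add(Z, SSZ), SSSZ)), add(add(Z, Z), add(Z, Z))))))
  step 9: S(S(S(add(mul(add(Z, SSZ), SSSZ), add(add(Z, Z), add(Z, Z))))))
  step 10: S(S(S(add(mul(SSZ, SSSZ), add(add(Z, Z), add(Z, Z))))))
  step 11: S(S(S(add(add(SSSZ, mul(SZ, SSSZ)), add(add(Z, Z), add(Z, Z))))))
  step 12: S(S(S(add(S(add(SSZ, mul(SZ, SSSZ))), add(add(Z, Z), add(Z, Z))))))
  step 13: S(S(S(S(add(add(SSZ, mul(SZ, SSSZ)), add(add(Z, Z), add(Z, Z)))))))
  step 14: S(S(S(S(add(S(add(SZ, mul(SZ, SSSZ))), add(add(Z, Z), add(Z, Z)))))))
  step 15: S(S(S(S(S(add(add(SZ, mul(SZ, SSSZ)), add(add(Z, Z), add(Z, Z))))))))
  step 16: S(S(S(S(S(add(S(add(Z, mul(SZ, SSSZ))), add(add(Z, Z), add(Z, Z))))))))
  step 17: S(S(S(S(S(S(add(add(Z, mul(SZ, SSSZ)), add(add(Z, Z), add(Z, Z)))))))))
  step 18: S(S(S(S(S(S(add(mul(SZ, SSSZ), add(add(Z, Z), add(Z, Z)))))))))
  step 19: S(S(S(S(S(S(add(add(SSSZ, mul(Z, SSSZ)), add(add(Z, Z), add(Z, Z)))))))))
  step 20: S(S(S(S(S(S(add(S(add(SSZ, mul(Z, SSSZ))), add(add(Z, Z), add(Z, Z)))))))))
  step 21: S(S(S(S(S(S(S(add(add(SSZ, mul(Z, SSSZ)), add(add(Z, Z), add(Z, Z))))))))))
  step 22: S(S(S(S(S(S(S(add(S(add(SZ, mul(Z, SSSZ))), add(add(Z, Z), add(Z, Z))))))))))
  step 23: S(S(S(S(S(S(S(S(add(add(SZ, mul(Z, SSSZ)), add(add(Z, Z), add(Z, Z)))))))))))
  step 24: S(S(S(S(S(S(S(S(add(S(add(Z, mul(Z, SSSZ))), add(add(Z, Z), add(Z, Z)))))))))))
  step 25: S(S(S(S(S(S(S(S(S(add(add(Z, mul(Z, SSSZ)), add(add(Z, Z), add(Z, Z))))))))))))
  step 26: S(S(S(S(S(S(S(S(S(add(mul(Z, SSSZ), add(add(Z, Z), add(Z, Z))))))))))))
  step 27: S(S(S(S(S(S(S(S(S(add(Z, add(add(Z, Z), add(Z, Z))))))))))))
  step 28: S(S(S(S(S(S(S(S(S(add(add(Z, Z), add(Z, Z)))))))))))
  step 29: S(S(S(S(S(S(S(S(S(add(Z, add(Z, Z)))))))))))
  step 30: S(S(S(S(S(S(S(S(S(add(Z, Z))))))))))
  step 31: S^9(Z)

Term B:
  start: add(SSZ, add(Z, S^4(Z)))
  step 1: S(add(SZ, add(Z, S^4(Z))))
  step 2: S(S(add(Z, add(Z, S^4(Z)))))
  step 3: S(S(add(Z, S^4(Z))))
  step 4: S^6(Z)

Answer: DIFFERENT — A ⇓ S^9(Z), B ⇓ S^6(Z)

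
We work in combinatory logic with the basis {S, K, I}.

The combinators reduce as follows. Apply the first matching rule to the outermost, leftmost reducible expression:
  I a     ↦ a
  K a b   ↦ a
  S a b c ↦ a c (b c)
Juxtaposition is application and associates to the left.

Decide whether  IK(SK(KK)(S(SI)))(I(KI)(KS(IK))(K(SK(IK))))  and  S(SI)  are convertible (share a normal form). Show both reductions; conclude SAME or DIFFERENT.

Answer: SAME — A ⇓ S(SI), B ⇓ S(SI)

Working:
Term A:
  start: IK(SK(KK)(S(SI)))(I(KI)(KS(IK))(K(SK(IK))))
  →1  K(SK(KK)(S(SI)))(I(KI)(KS(IK))(K(SK(IK))))
  →2  SK(KK)(S(SI))
  →3  K(S(SI))(KK(S(SI)))
  →4  S(SI)

Term B:
  start: S(SI)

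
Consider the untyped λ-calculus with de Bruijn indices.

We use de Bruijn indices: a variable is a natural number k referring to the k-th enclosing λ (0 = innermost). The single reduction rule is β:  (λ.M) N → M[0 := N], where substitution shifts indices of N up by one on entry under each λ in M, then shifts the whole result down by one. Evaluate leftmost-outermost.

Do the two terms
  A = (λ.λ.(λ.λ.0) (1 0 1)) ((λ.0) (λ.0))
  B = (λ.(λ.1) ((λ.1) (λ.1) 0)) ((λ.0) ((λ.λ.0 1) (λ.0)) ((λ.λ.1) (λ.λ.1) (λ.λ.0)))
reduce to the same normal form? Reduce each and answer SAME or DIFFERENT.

Term A:
  start: (λ.λ.(λ.λ.0) (1 0 1)) ((λ.0) (λ.0))
  step 1: λ.(λ.λ.0) ((λ.0) (λ.0) 0 ((λ.0) (λ.0)))
  step 2: λ.λ.0

Term B:
  start: (λ.(λ.1) ((λ.1) (λ.1) 0)) ((λ.0) ((λ.λ.0 1) (λ.0)) ((λ.λ.1) (λ.λ.1) (λ.λ.0)))
  step 1: (λ.(λ.0) ((λ.λ.0 1) (λ.0)) ((λ.λ.1) (λ.λ.1) (λ.λ.0))) ((λ.(λ.0) ((λ.λ.0 1) (λ.0)) ((λ.λ.1) (λ.λ.1) (λ.λ.0))) (λ.(λ.0) ((λ.λ.0 1) (λ.0)) ((λ.λ.1) (λ.λ.1) (λ.λ.0))) ((λ.0) ((λ.λ.0 1) (λ.0)) ((λ.λ.1) (λ.λ.1) (λ.λ.0))))
  step 2: (λ.0) ((λ.λ.0 1) (λ.0)) ((λ.λ.1) (λ.λ.1) (λ.λ.0))
  step 3: (λ.λ.0 1) (λ.0) ((λ.λ.1) (λ.λ.1) (λ.λ.0))
  step 4: (λ.0 (λ.0)) ((λ.λ.1) (λ.λ.1) (λ.λ.0))
  step 5: (λ.λ.1) (λ.λ.1) (λ.λ.0) (λ.0)
  step 6: (λ.λ.λ.1) (λ.λ.0) (λ.0)
  step 7: (λ.λ.1) (λ.0)
  step 8: λ.λ.0

Answer: SAME — A ⇓ λ.λ.0, B ⇓ λ.λ.0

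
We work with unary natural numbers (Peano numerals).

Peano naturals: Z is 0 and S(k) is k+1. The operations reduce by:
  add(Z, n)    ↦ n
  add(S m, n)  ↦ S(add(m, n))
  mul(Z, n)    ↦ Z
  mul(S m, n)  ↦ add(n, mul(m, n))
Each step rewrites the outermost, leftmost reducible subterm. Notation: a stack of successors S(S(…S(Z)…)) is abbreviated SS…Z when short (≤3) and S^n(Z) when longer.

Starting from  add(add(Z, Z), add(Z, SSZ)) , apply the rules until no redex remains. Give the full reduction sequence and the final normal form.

Answer: normal form = SSZ  (in 3 steps)

Working:
  start: add(add(Z, Z), add(Z, SSZ))
  →1  add(Z, add(Z, SSZ))
  →2  add(Z, SSZ)
  →3  SSZ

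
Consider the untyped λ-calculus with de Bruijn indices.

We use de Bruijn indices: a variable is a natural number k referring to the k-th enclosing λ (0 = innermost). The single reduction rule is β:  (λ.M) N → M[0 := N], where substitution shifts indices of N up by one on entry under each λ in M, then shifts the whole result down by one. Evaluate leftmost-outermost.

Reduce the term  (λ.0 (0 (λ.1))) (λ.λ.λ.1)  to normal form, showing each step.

  start: (λ.0 (0 (λ.1))) (λ.λ.λ.1)
  step 1: (λ.λ.λ.1) ((λ.λ.λ.1) (λ.λ.λ.λ.1))
  step 2: λ.λ.1

Answer: normal form = λ.λ.1  (in 2 steps)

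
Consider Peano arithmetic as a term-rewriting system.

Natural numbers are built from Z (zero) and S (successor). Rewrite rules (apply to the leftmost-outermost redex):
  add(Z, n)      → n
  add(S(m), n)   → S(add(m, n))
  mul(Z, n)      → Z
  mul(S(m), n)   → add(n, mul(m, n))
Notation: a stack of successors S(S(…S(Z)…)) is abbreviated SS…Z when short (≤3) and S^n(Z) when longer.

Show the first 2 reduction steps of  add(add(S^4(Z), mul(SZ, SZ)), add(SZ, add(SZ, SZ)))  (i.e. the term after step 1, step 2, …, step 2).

Answer: after 2 steps: S(add(add(SSSZ, mul(SZ, SZ)), add(SZ, add(SZ, SZ))))

Derivation:
  start: add(add(S^4(Z), mul(SZ, SZ)), add(SZ, add(SZ, SZ)))
  [1] add(S(add(SSSZ, mul(SZ, SZ))), add(SZ, add(SZ, SZ)))
  [2] S(add(add(SSSZ, mul(SZ, SZ)), add(SZ, add(SZ, SZ))))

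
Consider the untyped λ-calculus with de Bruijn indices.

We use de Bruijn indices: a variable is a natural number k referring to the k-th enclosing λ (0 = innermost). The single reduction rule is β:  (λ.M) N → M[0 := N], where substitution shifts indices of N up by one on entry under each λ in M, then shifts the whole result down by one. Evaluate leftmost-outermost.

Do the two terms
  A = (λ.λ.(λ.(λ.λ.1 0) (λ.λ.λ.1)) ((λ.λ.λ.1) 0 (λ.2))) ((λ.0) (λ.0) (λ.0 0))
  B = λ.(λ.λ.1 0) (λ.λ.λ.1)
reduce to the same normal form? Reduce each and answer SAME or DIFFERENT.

Answer: SAME — A ⇓ λ.λ.λ.λ.1, B ⇓ λ.λ.λ.λ.1

Reduction:
Term A:
  start: (λ.λ.(λ.(λ.λ.1 0) (λ.λ.λ.1)) ((λ.λ.λ.1) 0 (λ.2))) ((λ.0) (λ.0) (λ.0 0))
  [1] λ.(λ.(λ.λ.1 0) (λ.λ.λ.1)) ((λ.λ.λ.1) 0 (λ.(λ.0) (λ.0) (λ.0 0)))
  [2] λ.(λ.λ.1 0) (λ.λ.λ.1)
  [3] λ.λ.(λ.λ.λ.1) 0
  [4] λ.λ.λ.λ.1

Term B:
  start: λ.(λ.λ.1 0) (λ.λ.λ.1)
  [1] λ.λ.(λ.λ.λ.1) 0
  [2] λ.λ.λ.λ.1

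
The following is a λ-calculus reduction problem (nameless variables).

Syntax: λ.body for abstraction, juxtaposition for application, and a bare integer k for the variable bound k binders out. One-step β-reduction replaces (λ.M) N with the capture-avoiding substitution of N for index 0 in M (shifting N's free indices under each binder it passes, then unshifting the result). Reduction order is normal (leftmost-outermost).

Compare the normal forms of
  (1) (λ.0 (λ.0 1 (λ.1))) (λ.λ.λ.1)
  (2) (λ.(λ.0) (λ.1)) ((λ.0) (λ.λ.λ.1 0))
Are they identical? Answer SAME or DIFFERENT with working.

Answer: DIFFERENT — A ⇓ λ.λ.1, B ⇓ λ.λ.λ.λ.1 0

Working:
Term A:
  start: (λ.0 (λ.0 1 (λ.1))) (λ.λ.λ.1)
  →1  (λ.λ.λ.1) (λ.0 (λ.λ.λ.1) (λ.1))
  →2  λ.λ.1

Term B:
  start: (λ.(λ.0) (λ.1)) ((λ.0) (λ.λ.λ.1 0))
  →1  (λ.0) (λ.(λ.0) (λ.λ.λ.1 0))
  →2  λ.(λ.0) (λ.λ.λ.1 0)
  →3  λ.λ.λ.λ.1 0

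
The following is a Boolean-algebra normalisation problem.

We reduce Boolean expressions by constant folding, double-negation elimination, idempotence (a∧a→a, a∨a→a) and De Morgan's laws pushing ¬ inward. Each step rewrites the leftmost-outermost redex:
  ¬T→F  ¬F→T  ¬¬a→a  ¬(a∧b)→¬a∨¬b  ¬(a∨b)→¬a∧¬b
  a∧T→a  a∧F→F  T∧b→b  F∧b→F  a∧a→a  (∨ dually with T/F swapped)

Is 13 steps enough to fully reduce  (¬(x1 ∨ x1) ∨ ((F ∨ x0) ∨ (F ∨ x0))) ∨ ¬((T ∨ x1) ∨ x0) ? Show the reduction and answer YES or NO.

  start: (¬(x1 ∨ x1) ∨ ((F ∨ x0) ∨ (F ∨ x0))) ∨ ¬((T ∨ x1) ∨ x0)
  step 1: ((¬x1 ∧ ¬x1) ∨ ((F ∨ x0) ∨ (F ∨ x0))) ∨ ¬((T ∨ x1) ∨ x0)
  step 2: (¬x1 ∨ ((F ∨ x0) ∨ (F ∨ x0))) ∨ ¬((T ∨ x1) ∨ x0)
  step 3: (¬x1 ∨ (F ∨ x0)) ∨ ¬((T ∨ x1) ∨ x0)
  step 4: (¬x1 ∨ x0) ∨ ¬((T ∨ x1) ∨ x0)
  step 5: (¬x1 ∨ x0) ∨ (¬(T ∨ x1) ∧ ¬x0)
  step 6: (¬x1 ∨ x0) ∨ ((¬T ∧ ¬x1) ∧ ¬x0)
  step 7: (¬x1 ∨ x0) ∨ ((F ∧ ¬x1) ∧ ¬x0)
  step 8: (¬x1 ∨ x0) ∨ (F ∧ ¬x0)
  step 9: (¬x1 ∨ x0) ∨ F
  step 10: ¬x1 ∨ x0

Answer: YES — reaches normal form ¬x1 ∨ x0 in 10 ≤ 13 steps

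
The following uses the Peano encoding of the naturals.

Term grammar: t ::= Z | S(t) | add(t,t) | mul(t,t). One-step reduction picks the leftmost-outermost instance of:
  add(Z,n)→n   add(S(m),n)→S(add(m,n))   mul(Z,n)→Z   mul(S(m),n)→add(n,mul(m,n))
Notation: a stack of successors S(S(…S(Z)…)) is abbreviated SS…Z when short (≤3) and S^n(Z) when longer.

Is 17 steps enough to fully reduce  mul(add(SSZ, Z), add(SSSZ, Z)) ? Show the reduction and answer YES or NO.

  start: mul(add(SSZ, Z), add(SSSZ, Z))
  →1  mul(S(add(SZ, Z)), add(SSSZ, Z))
  →2  add(add(SSSZ, Z), mul(add(SZ, Z), add(SSSZ, Z)))
  →3  add(S(add(SSZ, Z)), mul(add(SZ, Z), add(SSSZ, Z)))
  →4  S(add(add(SSZ, Z), mul(add(SZ, Z), add(SSSZ, Z))))
  →5  S(add(S(add(SZ, Z)), mul(add(SZ, Z), add(SSSZ, Z))))
  →6  S(S(add(add(SZ, Z), mul(add(SZ, Z), add(SSSZ, Z)))))
  →7  S(S(add(S(add(Z, Z)), mul(add(SZ, Z), add(SSSZ, Z)))))
  →8  S(S(S(add(add(Z, Z), mul(add(SZ, Z), add(SSSZ, Z))))))
  →9  S(S(S(add(Z, mul(add(SZ, Z), add(SSSZ, Z))))))
  →10  S(S(S(mul(add(SZ, Z), add(SSSZ, Z)))))
  →11  S(S(S(mul(S(add(Z, Z)), add(SSSZ, Z)))))
  →12  S(S(S(add(add(SSSZ, Z), mul(add(Z, Z), add(SSSZ, Z))))))
  →13  S(S(S(add(S(add(SSZ, Z)), mul(add(Z, Z), add(SSSZ, Z))))))
  →14  S(S(S(S(add(add(SSZ, Z), mul(add(Z, Z), add(SSSZ, Z)))))))
  →15  S(S(S(S(add(S(add(SZ, Z)), mul(add(Z, Z), add(SSSZ, Z)))))))
  →16  S(S(S(S(S(add(add(SZ, Z), mul(add(Z, Z), add(SSSZ, Z))))))))
  →17  S(S(S(S(S(add(S(add(Z, Z)), mul(add(Z, Z), add(SSSZ, Z))))))))

Answer: NO — after 17 steps the term is S(S(S(S(S(add(S(add(Z, Z)), mul(add(Z, Z), add(SSSZ, Z)))))))), not yet normal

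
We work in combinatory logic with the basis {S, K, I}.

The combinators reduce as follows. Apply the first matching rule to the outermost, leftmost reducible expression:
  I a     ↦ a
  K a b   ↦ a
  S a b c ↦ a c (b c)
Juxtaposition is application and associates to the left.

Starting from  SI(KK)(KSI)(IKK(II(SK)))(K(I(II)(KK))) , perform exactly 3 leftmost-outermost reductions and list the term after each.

Answer: after 3 steps: S(KK(KSI))(IKK(II(SK)))(K(I(II)(KK)))

Working:
  start: SI(KK)(KSI)(IKK(II(SK)))(K(I(II)(KK)))
  step 1: I(KSI)(KK(KSI))(IKK(II(SK)))(K(I(II)(KK)))
  step 2: KSI(KK(KSI))(IKK(II(SK)))(K(I(II)(KK)))
  step 3: S(KK(KSI))(IKK(II(SK)))(K(I(II)(KK)))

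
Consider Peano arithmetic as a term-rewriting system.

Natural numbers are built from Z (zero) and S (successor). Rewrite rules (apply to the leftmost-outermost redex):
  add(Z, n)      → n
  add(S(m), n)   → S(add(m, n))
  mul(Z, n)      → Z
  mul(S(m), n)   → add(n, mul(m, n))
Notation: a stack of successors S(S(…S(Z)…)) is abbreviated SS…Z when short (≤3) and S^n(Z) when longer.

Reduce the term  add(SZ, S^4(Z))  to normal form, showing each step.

  start: add(SZ, S^4(Z))
  →1  S(add(Z, S^4(Z)))
  →2  S^5(Z)

Answer: normal form = S^5(Z)  (in 2 steps)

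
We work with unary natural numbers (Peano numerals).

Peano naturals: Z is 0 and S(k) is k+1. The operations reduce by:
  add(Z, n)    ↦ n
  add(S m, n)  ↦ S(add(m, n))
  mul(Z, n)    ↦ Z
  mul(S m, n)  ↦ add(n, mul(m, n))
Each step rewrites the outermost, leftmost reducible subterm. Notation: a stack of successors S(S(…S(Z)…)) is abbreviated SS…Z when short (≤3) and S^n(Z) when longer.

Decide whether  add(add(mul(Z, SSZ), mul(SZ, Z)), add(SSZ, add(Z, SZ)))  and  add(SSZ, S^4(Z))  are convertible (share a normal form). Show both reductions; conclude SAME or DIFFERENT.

Answer: DIFFERENT — A ⇓ SSSZ, B ⇓ S^6(Z)

Reduction:
Term A:
  start: add(add(mul(Z, SSZ), mul(SZ, Z)), add(SSZ, add(Z, SZ)))
  [1] add(add(Z, mul(SZ, Z)), add(SSZ, add(Z, SZ)))
  [2] add(mul(SZ, Z), add(SSZ, add(Z, SZ)))
  [3] add(add(Z, mul(Z, Z)), add(SSZ, add(Z, SZ)))
  [4] add(mul(Z, Z), add(SSZ, add(Z, SZ)))
  [5] add(Z, add(SSZ, add(Z, SZ)))
  [6] add(SSZ, add(Z, SZ))
  [7] S(add(SZ, add(Z, SZ)))
  [8] S(S(add(Z, add(Z, SZ))))
  [9] S(S(add(Z, SZ)))
  [10] SSSZ

Term B:
  start: add(SSZ, S^4(Z))
  [1] S(add(SZ, S^4(Z)))
  [2] S(S(add(Z, S^4(Z))))
  [3] S^6(Z)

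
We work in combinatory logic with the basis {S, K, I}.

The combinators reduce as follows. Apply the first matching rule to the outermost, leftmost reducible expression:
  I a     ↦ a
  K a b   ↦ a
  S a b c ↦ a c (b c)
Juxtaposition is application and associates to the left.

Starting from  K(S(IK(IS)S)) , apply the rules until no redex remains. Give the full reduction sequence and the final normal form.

Answer: normal form = K(SS)  (in 3 steps)

Derivation:
  start: K(S(IK(IS)S))
  step 1: K(S(K(IS)S))
  step 2: K(S(IS))
  step 3: K(SS)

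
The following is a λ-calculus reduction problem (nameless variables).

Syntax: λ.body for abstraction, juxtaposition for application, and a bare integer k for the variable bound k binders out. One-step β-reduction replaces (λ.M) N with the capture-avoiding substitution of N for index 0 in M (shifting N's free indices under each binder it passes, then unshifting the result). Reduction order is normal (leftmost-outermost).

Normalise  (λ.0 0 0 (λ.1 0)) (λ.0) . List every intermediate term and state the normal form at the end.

Answer: normal form = λ.0  (in 5 steps)

Working:
  start: (λ.0 0 0 (λ.1 0)) (λ.0)
  [1] (λ.0) (λ.0) (λ.0) (λ.(λ.0) 0)
  [2] (λ.0) (λ.0) (λ.(λ.0) 0)
  [3] (λ.0) (λ.(λ.0) 0)
  [4] λ.(λ.0) 0
  [5] λ.0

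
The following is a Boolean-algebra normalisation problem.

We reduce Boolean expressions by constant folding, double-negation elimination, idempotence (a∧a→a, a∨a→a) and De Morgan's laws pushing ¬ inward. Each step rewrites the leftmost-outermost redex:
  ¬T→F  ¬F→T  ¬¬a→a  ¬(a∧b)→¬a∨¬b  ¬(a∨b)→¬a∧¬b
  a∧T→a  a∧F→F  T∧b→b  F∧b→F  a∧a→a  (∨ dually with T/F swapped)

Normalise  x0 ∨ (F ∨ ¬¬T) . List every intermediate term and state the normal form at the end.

  start: x0 ∨ (F ∨ ¬¬T)
  →1  x0 ∨ ¬¬T
  →2  x0 ∨ T
  →3  T

Answer: normal form = T  (in 3 steps)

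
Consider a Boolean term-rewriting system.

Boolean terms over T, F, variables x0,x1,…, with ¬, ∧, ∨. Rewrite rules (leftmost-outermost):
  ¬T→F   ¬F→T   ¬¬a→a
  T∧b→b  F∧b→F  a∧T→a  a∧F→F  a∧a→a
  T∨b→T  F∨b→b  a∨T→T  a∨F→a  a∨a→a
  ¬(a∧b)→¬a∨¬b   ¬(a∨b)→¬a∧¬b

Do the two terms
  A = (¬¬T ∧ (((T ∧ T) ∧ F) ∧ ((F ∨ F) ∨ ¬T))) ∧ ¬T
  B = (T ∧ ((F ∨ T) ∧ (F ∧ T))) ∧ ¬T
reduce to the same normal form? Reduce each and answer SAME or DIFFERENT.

Answer: SAME — A ⇓ F, B ⇓ F

Derivation:
Term A:
  start: (¬¬T ∧ (((T ∧ T) ∧ F) ∧ ((F ∨ F) ∨ ¬T))) ∧ ¬T
  →1  (T ∧ (((T ∧ T) ∧ F) ∧ ((F ∨ F) ∨ ¬T))) ∧ ¬T
  →2  (((T ∧ T) ∧ F) ∧ ((F ∨ F) ∨ ¬T)) ∧ ¬T
  →3  (F ∧ ((F ∨ F) ∨ ¬T)) ∧ ¬T
  →4  F ∧ ¬T
  →5  F

Term B:
  start: (T ∧ ((F ∨ T) ∧ (F ∧ T))) ∧ ¬T
  →1  ((F ∨ T) ∧ (F ∧ T)) ∧ ¬T
  →2  (T ∧ (F ∧ T)) ∧ ¬T
  →3  (F ∧ T) ∧ ¬T
  →4  F ∧ ¬T
  →5  F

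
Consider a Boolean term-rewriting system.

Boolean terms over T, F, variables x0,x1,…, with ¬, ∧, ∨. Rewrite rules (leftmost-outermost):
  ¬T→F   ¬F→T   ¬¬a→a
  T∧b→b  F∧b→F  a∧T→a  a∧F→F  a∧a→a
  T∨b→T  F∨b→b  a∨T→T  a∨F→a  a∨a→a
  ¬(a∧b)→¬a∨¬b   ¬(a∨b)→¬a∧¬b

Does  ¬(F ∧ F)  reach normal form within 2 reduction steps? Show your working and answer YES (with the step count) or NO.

Answer: NO — after 2 steps the term is ¬F, not yet normal

Reduction:
  start: ¬(F ∧ F)
  →1  ¬F ∨ ¬F
  →2  ¬F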